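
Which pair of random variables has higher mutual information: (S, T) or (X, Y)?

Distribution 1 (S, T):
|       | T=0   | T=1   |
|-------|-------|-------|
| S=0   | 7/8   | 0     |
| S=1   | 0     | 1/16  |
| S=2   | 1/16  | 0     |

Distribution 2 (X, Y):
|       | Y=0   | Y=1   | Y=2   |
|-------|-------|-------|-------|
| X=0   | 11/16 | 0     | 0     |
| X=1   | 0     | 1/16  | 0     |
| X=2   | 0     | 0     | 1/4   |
Distribution 1 (S, T):
Marginal P(S) (row sums):
  P(S=0) = 7/8 + 0 = 7/8
  P(S=1) = 0 + 1/16 = 1/16
  P(S=2) = 1/16 + 0 = 1/16
Marginal P(T) (column sums):
  P(T=0) = 7/8 + 0 + 1/16 = 15/16
  P(T=1) = 0 + 1/16 + 0 = 1/16

H(S) = -[(7/8)·log₂(7/8) + (1/16)·log₂(1/16) + (1/16)·log₂(1/16)]
  = 0.1686 + 0.2500 + 0.2500
  = 0.6686 bits
H(T) = -[(15/16)·log₂(15/16) + (1/16)·log₂(1/16)]
  = 0.0873 + 0.2500
  = 0.3373 bits
H(S,T) = -[(7/8)·log₂(7/8) + (1/16)·log₂(1/16) + (1/16)·log₂(1/16)]
  = 0.1686 + 0.2500 + 0.2500
  = 0.6686 bits

I(S;T) = H(S) + H(T) - H(S,T)
  = 0.6686 + 0.3373 - 0.6686
  = 0.3373 bits

Distribution 2 (X, Y):
Marginal P(X) (row sums):
  P(X=0) = 11/16 + 0 + 0 = 11/16
  P(X=1) = 0 + 1/16 + 0 = 1/16
  P(X=2) = 0 + 0 + 1/4 = 1/4
Marginal P(Y) (column sums):
  P(Y=0) = 11/16 + 0 + 0 = 11/16
  P(Y=1) = 0 + 1/16 + 0 = 1/16
  P(Y=2) = 0 + 0 + 1/4 = 1/4

H(X) = -[(11/16)·log₂(11/16) + (1/16)·log₂(1/16) + (1/4)·log₂(1/4)]
  = 0.3716 + 0.2500 + 0.5000
  = 1.1216 bits
H(Y) = -[(11/16)·log₂(11/16) + (1/16)·log₂(1/16) + (1/4)·log₂(1/4)]
  = 0.3716 + 0.2500 + 0.5000
  = 1.1216 bits
H(X,Y) = -[(11/16)·log₂(11/16) + (1/16)·log₂(1/16) + (1/4)·log₂(1/4)]
  = 0.3716 + 0.2500 + 0.5000
  = 1.1216 bits

I(X;Y) = H(X) + H(Y) - H(X,Y)
  = 1.1216 + 1.1216 - 1.1216
  = 1.1216 bits

I(X;Y) = 1.1216 bits > I(S;T) = 0.3373 bits, so (X, Y) has the higher mutual information (stronger dependence).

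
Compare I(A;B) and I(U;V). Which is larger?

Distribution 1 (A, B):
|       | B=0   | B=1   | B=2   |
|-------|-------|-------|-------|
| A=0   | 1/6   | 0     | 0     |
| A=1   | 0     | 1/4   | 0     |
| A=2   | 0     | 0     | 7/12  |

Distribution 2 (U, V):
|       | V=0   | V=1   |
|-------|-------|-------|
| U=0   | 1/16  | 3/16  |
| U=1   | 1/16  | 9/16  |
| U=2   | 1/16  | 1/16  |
Distribution 1 (A, B):
Marginal P(A) (row sums):
  P(A=0) = 1/6 + 0 + 0 = 1/6
  P(A=1) = 0 + 1/4 + 0 = 1/4
  P(A=2) = 0 + 0 + 7/12 = 7/12
Marginal P(B) (column sums):
  P(B=0) = 1/6 + 0 + 0 = 1/6
  P(B=1) = 0 + 1/4 + 0 = 1/4
  P(B=2) = 0 + 0 + 7/12 = 7/12

H(A) = -[(1/6)·log₂(1/6) + (1/4)·log₂(1/4) + (7/12)·log₂(7/12)]
  = 0.4308 + 0.5000 + 0.4536
  = 1.3844 bits
H(B) = -[(1/6)·log₂(1/6) + (1/4)·log₂(1/4) + (7/12)·log₂(7/12)]
  = 0.4308 + 0.5000 + 0.4536
  = 1.3844 bits
H(A,B) = -[(1/6)·log₂(1/6) + (1/4)·log₂(1/4) + (7/12)·log₂(7/12)]
  = 0.4308 + 0.5000 + 0.4536
  = 1.3844 bits

I(A;B) = H(A) + H(B) - H(A,B)
  = 1.3844 + 1.3844 - 1.3844
  = 1.3844 bits

Distribution 2 (U, V):
Marginal P(U) (row sums):
  P(U=0) = 1/16 + 3/16 = 1/4
  P(U=1) = 1/16 + 9/16 = 5/8
  P(U=2) = 1/16 + 1/16 = 1/8
Marginal P(V) (column sums):
  P(V=0) = 1/16 + 1/16 + 1/16 = 3/16
  P(V=1) = 3/16 + 9/16 + 1/16 = 13/16

H(U) = -[(1/4)·log₂(1/4) + (5/8)·log₂(5/8) + (1/8)·log₂(1/8)]
  = 0.5000 + 0.4238 + 0.3750
  = 1.2988 bits
H(V) = -[(3/16)·log₂(3/16) + (13/16)·log₂(13/16)]
  = 0.4528 + 0.2434
  = 0.6962 bits
H(U,V) = -[(1/16)·log₂(1/16) + (3/16)·log₂(3/16) + (1/16)·log₂(1/16) + (9/16)·log₂(9/16) + (1/16)·log₂(1/16) + (1/16)·log₂(1/16)]
  = 0.2500 + 0.4528 + 0.2500 + 0.4669 + 0.2500 + 0.2500
  = 1.9197 bits

I(U;V) = H(U) + H(V) - H(U,V)
  = 1.2988 + 0.6962 - 1.9197
  = 0.0753 bits

I(A;B) = 1.3844 bits > I(U;V) = 0.0753 bits, so (A, B) has the higher mutual information (stronger dependence).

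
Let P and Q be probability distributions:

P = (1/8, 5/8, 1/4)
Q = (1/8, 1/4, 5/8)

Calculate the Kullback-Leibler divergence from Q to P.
D(P||Q) = Σ P(i) log₂(P(i)/Q(i))
  i=0: (1/8) × log₂((1/8)/(1/8)) = (1/8) × log₂(1) = 0.0000
  i=1: (5/8) × log₂((5/8)/(1/4)) = (5/8) × log₂(5/2) = 0.8262
  i=2: (1/4) × log₂((1/4)/(5/8)) = (1/4) × log₂(2/5) = -0.3305
D(P||Q) = 0.0000 + 0.8262 - 0.3305
  = 0.4957 bits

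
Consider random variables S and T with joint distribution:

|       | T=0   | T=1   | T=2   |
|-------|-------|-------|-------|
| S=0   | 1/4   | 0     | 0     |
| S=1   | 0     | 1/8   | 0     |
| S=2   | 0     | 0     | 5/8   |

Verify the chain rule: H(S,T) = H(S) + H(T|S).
Left side:
H(S,T) = -[(1/4)·log₂(1/4) + (1/8)·log₂(1/8) + (5/8)·log₂(5/8)]
  = 0.5000 + 0.3750 + 0.4238
  = 1.2988 bits

Right side:
Marginal P(S) (row sums):
  P(S=0) = 1/4 + 0 + 0 = 1/4
  P(S=1) = 0 + 1/8 + 0 = 1/8
  P(S=2) = 0 + 0 + 5/8 = 5/8
H(S) = -[(1/4)·log₂(1/4) + (1/8)·log₂(1/8) + (5/8)·log₂(5/8)]
  = 0.5000 + 0.3750 + 0.4238
  = 1.2988 bits
H(T|S) = -Σ P(S,T)·log₂ P(T|S), where P(T|S) = P(S,T) / P(S)
  (cells with P(S,T) = 0 contribute 0)
  (S=0,T=0): P(T|S) = (1/4)/(1/4) = 1;  -(1/4)·log₂(1) = 0.0000
  (S=1,T=1): P(T|S) = (1/8)/(1/8) = 1;  -(1/8)·log₂(1) = 0.0000
  (S=2,T=2): P(T|S) = (5/8)/(5/8) = 1;  -(5/8)·log₂(1) = 0.0000
H(T|S) = 0.0000 + 0.0000 + 0.0000
  = 0.0000 bits
H(S) + H(T|S) = 1.2988 + 0.0000 = 1.2988 bits

Both sides equal 1.2988 bits, so the chain rule holds ✓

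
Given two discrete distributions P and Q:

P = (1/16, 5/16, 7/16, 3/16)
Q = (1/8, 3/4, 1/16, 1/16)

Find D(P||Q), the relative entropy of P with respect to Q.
D(P||Q) = Σ P(i) log₂(P(i)/Q(i))
  i=0: (1/16) × log₂((1/16)/(1/8)) = (1/16) × log₂(1/2) = -0.0625
  i=1: (5/16) × log₂((5/16)/(3/4)) = (5/16) × log₂(5/12) = -0.3947
  i=2: (7/16) × log₂((7/16)/(1/16)) = (7/16) × log₂(7) = 1.2282
  i=3: (3/16) × log₂((3/16)/(1/16)) = (3/16) × log₂(3) = 0.2972
D(P||Q) = -0.0625 - 0.3947 + 1.2282 + 0.2972
  = 1.0682 bits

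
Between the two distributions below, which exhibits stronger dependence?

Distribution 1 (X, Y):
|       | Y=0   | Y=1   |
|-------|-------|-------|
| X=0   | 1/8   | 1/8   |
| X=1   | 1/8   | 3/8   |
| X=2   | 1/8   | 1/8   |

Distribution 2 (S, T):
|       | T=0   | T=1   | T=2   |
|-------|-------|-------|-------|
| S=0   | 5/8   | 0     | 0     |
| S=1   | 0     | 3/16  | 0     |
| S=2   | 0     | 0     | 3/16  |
Distribution 1 (X, Y):
Marginal P(X) (row sums):
  P(X=0) = 1/8 + 1/8 = 1/4
  P(X=1) = 1/8 + 3/8 = 1/2
  P(X=2) = 1/8 + 1/8 = 1/4
Marginal P(Y) (column sums):
  P(Y=0) = 1/8 + 1/8 + 1/8 = 3/8
  P(Y=1) = 1/8 + 3/8 + 1/8 = 5/8

H(X) = -[(1/4)·log₂(1/4) + (1/2)·log₂(1/2) + (1/4)·log₂(1/4)]
  = 0.5000 + 0.5000 + 0.5000
  = 1.5000 bits
H(Y) = -[(3/8)·log₂(3/8) + (5/8)·log₂(5/8)]
  = 0.5306 + 0.4238
  = 0.9544 bits
H(X,Y) = -[(1/8)·log₂(1/8) + (1/8)·log₂(1/8) + (1/8)·log₂(1/8) + (3/8)·log₂(3/8) + (1/8)·log₂(1/8) + (1/8)·log₂(1/8)]
  = 0.3750 + 0.3750 + 0.3750 + 0.5306 + 0.3750 + 0.3750
  = 2.4056 bits

I(X;Y) = H(X) + H(Y) - H(X,Y)
  = 1.5000 + 0.9544 - 2.4056
  = 0.0488 bits

Distribution 2 (S, T):
Marginal P(S) (row sums):
  P(S=0) = 5/8 + 0 + 0 = 5/8
  P(S=1) = 0 + 3/16 + 0 = 3/16
  P(S=2) = 0 + 0 + 3/16 = 3/16
Marginal P(T) (column sums):
  P(T=0) = 5/8 + 0 + 0 = 5/8
  P(T=1) = 0 + 3/16 + 0 = 3/16
  P(T=2) = 0 + 0 + 3/16 = 3/16

H(S) = -[(5/8)·log₂(5/8) + (3/16)·log₂(3/16) + (3/16)·log₂(3/16)]
  = 0.4238 + 0.4528 + 0.4528
  = 1.3294 bits
H(T) = -[(5/8)·log₂(5/8) + (3/16)·log₂(3/16) + (3/16)·log₂(3/16)]
  = 0.4238 + 0.4528 + 0.4528
  = 1.3294 bits
H(S,T) = -[(5/8)·log₂(5/8) + (3/16)·log₂(3/16) + (3/16)·log₂(3/16)]
  = 0.4238 + 0.4528 + 0.4528
  = 1.3294 bits

I(S;T) = H(S) + H(T) - H(S,T)
  = 1.3294 + 1.3294 - 1.3294
  = 1.3294 bits

I(S;T) = 1.3294 bits > I(X;Y) = 0.0488 bits, so (S, T) has the higher mutual information (stronger dependence).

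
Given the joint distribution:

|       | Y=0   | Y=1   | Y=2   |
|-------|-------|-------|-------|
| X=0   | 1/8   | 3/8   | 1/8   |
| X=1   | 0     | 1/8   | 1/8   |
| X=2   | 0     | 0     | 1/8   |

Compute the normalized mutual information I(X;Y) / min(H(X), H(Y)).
Marginal P(X) (row sums):
  P(X=0) = 1/8 + 3/8 + 1/8 = 5/8
  P(X=1) = 0 + 1/8 + 1/8 = 1/4
  P(X=2) = 0 + 0 + 1/8 = 1/8
Marginal P(Y) (column sums):
  P(Y=0) = 1/8 + 0 + 0 = 1/8
  P(Y=1) = 3/8 + 1/8 + 0 = 1/2
  P(Y=2) = 1/8 + 1/8 + 1/8 = 3/8

H(X) = -[(5/8)·log₂(5/8) + (1/4)·log₂(1/4) + (1/8)·log₂(1/8)]
  = 0.4238 + 0.5000 + 0.3750
  = 1.2988 bits
H(Y) = -[(1/8)·log₂(1/8) + (1/2)·log₂(1/2) + (3/8)·log₂(3/8)]
  = 0.3750 + 0.5000 + 0.5306
  = 1.4056 bits
H(X,Y) = -[(1/8)·log₂(1/8) + (3/8)·log₂(3/8) + (1/8)·log₂(1/8) + (1/8)·log₂(1/8) + (1/8)·log₂(1/8) + (1/8)·log₂(1/8)]
  = 0.3750 + 0.5306 + 0.3750 + 0.3750 + 0.3750 + 0.3750
  = 2.4056 bits

I(X;Y) = H(X) + H(Y) - H(X,Y)
  = 1.2988 + 1.4056 - 2.4056
  = 0.2988 bits

min(H(X), H(Y)) = min(1.2988, 1.4056) = 1.2988 bits
Normalized MI = 0.2988 / 1.2988 = 0.2301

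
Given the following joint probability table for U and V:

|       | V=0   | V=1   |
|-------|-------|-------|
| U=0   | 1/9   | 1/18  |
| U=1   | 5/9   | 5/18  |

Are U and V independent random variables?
Marginal P(U) (row sums):
  P(U=0) = 1/9 + 1/18 = 1/6
  P(U=1) = 5/9 + 5/18 = 5/6
Marginal P(V) (column sums):
  P(V=0) = 1/9 + 5/9 = 2/3
  P(V=1) = 1/18 + 5/18 = 1/3

U and V are independent iff P(U=i,V=j) = P(U=i)·P(V=j) for every cell.
  P(U=0)·P(V=0) = 1/6 × 2/3 = 1/9 = P(U=0,V=0) ✓
  P(U=0)·P(V=1) = 1/6 × 1/3 = 1/18 = P(U=0,V=1) ✓
  P(U=1)·P(V=0) = 5/6 × 2/3 = 5/9 = P(U=1,V=0) ✓
  P(U=1)·P(V=1) = 5/6 × 1/3 = 5/18 = P(U=1,V=1) ✓

Yes, U and V are independent: every cell factors, so I(U;V) = 0 bits.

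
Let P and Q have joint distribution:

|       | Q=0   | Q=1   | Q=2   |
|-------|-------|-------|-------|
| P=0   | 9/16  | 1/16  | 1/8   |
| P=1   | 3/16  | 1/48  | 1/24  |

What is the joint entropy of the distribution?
H(P,Q) = -Σ P(P,Q) log₂ P(P,Q), summed over the non-zero cells:
H(P,Q) = -[(9/16)·log₂(9/16) + (1/16)·log₂(1/16) + (1/8)·log₂(1/8) + (3/16)·log₂(3/16) + (1/48)·log₂(1/48) + (1/24)·log₂(1/24)]
  = 0.4669 + 0.2500 + 0.3750 + 0.4528 + 0.1164 + 0.1910
  = 1.8521 bits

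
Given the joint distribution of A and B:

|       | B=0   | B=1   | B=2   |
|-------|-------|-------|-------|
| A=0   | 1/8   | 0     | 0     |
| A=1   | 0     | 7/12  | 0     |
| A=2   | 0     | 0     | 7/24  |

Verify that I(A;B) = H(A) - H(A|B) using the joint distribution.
Left side, from I(A;B) = H(A) + H(B) - H(A,B):
Marginal P(A) (row sums):
  P(A=0) = 1/8 + 0 + 0 = 1/8
  P(A=1) = 0 + 7/12 + 0 = 7/12
  P(A=2) = 0 + 0 + 7/24 = 7/24
Marginal P(B) (column sums):
  P(B=0) = 1/8 + 0 + 0 = 1/8
  P(B=1) = 0 + 7/12 + 0 = 7/12
  P(B=2) = 0 + 0 + 7/24 = 7/24

H(A) = -[(1/8)·log₂(1/8) + (7/12)·log₂(7/12) + (7/24)·log₂(7/24)]
  = 0.3750 + 0.4536 + 0.5185
  = 1.3471 bits
H(B) = -[(1/8)·log₂(1/8) + (7/12)·log₂(7/12) + (7/24)·log₂(7/24)]
  = 0.3750 + 0.4536 + 0.5185
  = 1.3471 bits
H(A,B) = -[(1/8)·log₂(1/8) + (7/12)·log₂(7/12) + (7/24)·log₂(7/24)]
  = 0.3750 + 0.4536 + 0.5185
  = 1.3471 bits

I(A;B) = H(A) + H(B) - H(A,B)
  = 1.3471 + 1.3471 - 1.3471
  = 1.3471 bits

Right side, with H(A|B) computed directly from the conditional probabilities:
H(A|B) = -Σ P(A,B)·log₂ P(A|B), where P(A|B) = P(A,B) / P(B)
  (cells with P(A,B) = 0 contribute 0)
  (A=0,B=0): P(A|B) = (1/8)/(1/8) = 1;  -(1/8)·log₂(1) = 0.0000
  (A=1,B=1): P(A|B) = (7/12)/(7/12) = 1;  -(7/12)·log₂(1) = 0.0000
  (A=2,B=2): P(A|B) = (7/24)/(7/24) = 1;  -(7/24)·log₂(1) = 0.0000
H(A|B) = 0.0000 + 0.0000 + 0.0000
  = 0.0000 bits
H(A) - H(A|B) = 1.3471 - 0.0000 = 1.3471 bits

Both sides equal 1.3471 bits, so I(A;B) = H(A) - H(A|B) ✓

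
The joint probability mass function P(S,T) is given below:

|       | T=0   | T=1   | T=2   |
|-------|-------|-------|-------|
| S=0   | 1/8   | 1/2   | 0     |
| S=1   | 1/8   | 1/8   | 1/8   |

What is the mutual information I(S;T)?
Marginal P(S) (row sums):
  P(S=0) = 1/8 + 1/2 + 0 = 5/8
  P(S=1) = 1/8 + 1/8 + 1/8 = 3/8
Marginal P(T) (column sums):
  P(T=0) = 1/8 + 1/8 = 1/4
  P(T=1) = 1/2 + 1/8 = 5/8
  P(T=2) = 0 + 1/8 = 1/8

H(S) = -[(5/8)·log₂(5/8) + (3/8)·log₂(3/8)]
  = 0.4238 + 0.5306
  = 0.9544 bits
H(T) = -[(1/4)·log₂(1/4) + (5/8)·log₂(5/8) + (1/8)·log₂(1/8)]
  = 0.5000 + 0.4238 + 0.3750
  = 1.2988 bits
H(S,T) = -[(1/8)·log₂(1/8) + (1/2)·log₂(1/2) + (1/8)·log₂(1/8) + (1/8)·log₂(1/8) + (1/8)·log₂(1/8)]
  = 0.3750 + 0.5000 + 0.3750 + 0.3750 + 0.3750
  = 2.0000 bits

I(S;T) = H(S) + H(T) - H(S,T)
  = 0.9544 + 1.2988 - 2.0000
  = 0.2532 bits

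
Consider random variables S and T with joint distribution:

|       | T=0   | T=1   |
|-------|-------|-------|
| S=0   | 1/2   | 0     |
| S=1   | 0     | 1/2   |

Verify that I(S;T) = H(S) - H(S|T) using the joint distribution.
Left side, from I(S;T) = H(S) + H(T) - H(S,T):
Marginal P(S) (row sums):
  P(S=0) = 1/2 + 0 = 1/2
  P(S=1) = 0 + 1/2 = 1/2
Marginal P(T) (column sums):
  P(T=0) = 1/2 + 0 = 1/2
  P(T=1) = 0 + 1/2 = 1/2

H(S) = -[(1/2)·log₂(1/2) + (1/2)·log₂(1/2)]
  = 0.5000 + 0.5000
  = 1.0000 bits
H(T) = -[(1/2)·log₂(1/2) + (1/2)·log₂(1/2)]
  = 0.5000 + 0.5000
  = 1.0000 bits
H(S,T) = -[(1/2)·log₂(1/2) + (1/2)·log₂(1/2)]
  = 0.5000 + 0.5000
  = 1.0000 bits

I(S;T) = H(S) + H(T) - H(S,T)
  = 1.0000 + 1.0000 - 1.0000
  = 1.0000 bits

Right side, with H(S|T) computed directly from the conditional probabilities:
H(S|T) = -Σ P(S,T)·log₂ P(S|T), where P(S|T) = P(S,T) / P(T)
  (cells with P(S,T) = 0 contribute 0)
  (S=0,T=0): P(S|T) = (1/2)/(1/2) = 1;  -(1/2)·log₂(1) = 0.0000
  (S=1,T=1): P(S|T) = (1/2)/(1/2) = 1;  -(1/2)·log₂(1) = 0.0000
H(S|T) = 0.0000 + 0.0000
  = 0.0000 bits
H(S) - H(S|T) = 1.0000 - 0.0000 = 1.0000 bits

Both sides equal 1.0000 bits, so I(S;T) = H(S) - H(S|T) ✓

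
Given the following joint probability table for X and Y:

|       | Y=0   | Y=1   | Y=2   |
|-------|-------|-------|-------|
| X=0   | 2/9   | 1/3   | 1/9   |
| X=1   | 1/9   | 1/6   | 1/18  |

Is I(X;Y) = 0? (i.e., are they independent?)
Marginal P(X) (row sums):
  P(X=0) = 2/9 + 1/3 + 1/9 = 2/3
  P(X=1) = 1/9 + 1/6 + 1/18 = 1/3
Marginal P(Y) (column sums):
  P(Y=0) = 2/9 + 1/9 = 1/3
  P(Y=1) = 1/3 + 1/6 = 1/2
  P(Y=2) = 1/9 + 1/18 = 1/6

X and Y are independent iff P(X=i,Y=j) = P(X=i)·P(Y=j) for every cell.
  P(X=0)·P(Y=0) = 2/3 × 1/3 = 2/9 = P(X=0,Y=0) ✓
  P(X=0)·P(Y=1) = 2/3 × 1/2 = 1/3 = P(X=0,Y=1) ✓
  P(X=0)·P(Y=2) = 2/3 × 1/6 = 1/9 = P(X=0,Y=2) ✓
  P(X=1)·P(Y=0) = 1/3 × 1/3 = 1/9 = P(X=1,Y=0) ✓
  P(X=1)·P(Y=1) = 1/3 × 1/2 = 1/6 = P(X=1,Y=1) ✓
  P(X=1)·P(Y=2) = 1/3 × 1/6 = 1/18 = P(X=1,Y=2) ✓

Yes, X and Y are independent: every cell factors, so I(X;Y) = 0 bits.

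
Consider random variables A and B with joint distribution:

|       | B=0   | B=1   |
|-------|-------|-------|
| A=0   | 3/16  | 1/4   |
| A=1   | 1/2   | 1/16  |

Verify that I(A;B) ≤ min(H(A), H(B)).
Marginal P(A) (row sums):
  P(A=0) = 3/16 + 1/4 = 7/16
  P(A=1) = 1/2 + 1/16 = 9/16
Marginal P(B) (column sums):
  P(B=0) = 3/16 + 1/2 = 11/16
  P(B=1) = 1/4 + 1/16 = 5/16

H(A) = -[(7/16)·log₂(7/16) + (9/16)·log₂(9/16)]
  = 0.5218 + 0.4669
  = 0.9887 bits
H(B) = -[(11/16)·log₂(11/16) + (5/16)·log₂(5/16)]
  = 0.3716 + 0.5244
  = 0.8960 bits
H(A,B) = -[(3/16)·log₂(3/16) + (1/4)·log₂(1/4) + (1/2)·log₂(1/2) + (1/16)·log₂(1/16)]
  = 0.4528 + 0.5000 + 0.5000 + 0.2500
  = 1.7028 bits

I(A;B) = H(A) + H(B) - H(A,B)
  = 0.9887 + 0.8960 - 1.7028
  = 0.1819 bits

min(H(A), H(B)) = min(0.9887, 0.8960) = 0.8960 bits
Since 0.1819 ≤ 0.8960, the bound is satisfied ✓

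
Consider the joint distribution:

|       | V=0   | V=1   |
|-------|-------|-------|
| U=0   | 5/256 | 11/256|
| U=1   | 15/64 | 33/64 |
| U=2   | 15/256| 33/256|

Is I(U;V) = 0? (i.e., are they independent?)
Marginal P(U) (row sums):
  P(U=0) = 5/256 + 11/256 = 1/16
  P(U=1) = 15/64 + 33/64 = 3/4
  P(U=2) = 15/256 + 33/256 = 3/16
Marginal P(V) (column sums):
  P(V=0) = 5/256 + 15/64 + 15/256 = 5/16
  P(V=1) = 11/256 + 33/64 + 33/256 = 11/16

U and V are independent iff P(U=i,V=j) = P(U=i)·P(V=j) for every cell.
  P(U=0)·P(V=0) = 1/16 × 5/16 = 5/256 = P(U=0,V=0) ✓
  P(U=0)·P(V=1) = 1/16 × 11/16 = 11/256 = P(U=0,V=1) ✓
  P(U=1)·P(V=0) = 3/4 × 5/16 = 15/64 = P(U=1,V=0) ✓
  P(U=1)·P(V=1) = 3/4 × 11/16 = 33/64 = P(U=1,V=1) ✓
  P(U=2)·P(V=0) = 3/16 × 5/16 = 15/256 = P(U=2,V=0) ✓
  P(U=2)·P(V=1) = 3/16 × 11/16 = 33/256 = P(U=2,V=1) ✓

Yes, U and V are independent: every cell factors, so I(U;V) = 0 bits.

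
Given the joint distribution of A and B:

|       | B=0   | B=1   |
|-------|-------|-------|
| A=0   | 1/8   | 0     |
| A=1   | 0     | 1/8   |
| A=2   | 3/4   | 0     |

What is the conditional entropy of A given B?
Marginal P(B) (column sums):
  P(B=0) = 1/8 + 0 + 3/4 = 7/8
  P(B=1) = 0 + 1/8 + 0 = 1/8

H(A|B) = -Σ P(A,B)·log₂ P(A|B), where P(A|B) = P(A,B) / P(B)
  (cells with P(A,B) = 0 contribute 0)
  (A=0,B=0): P(A|B) = (1/8)/(7/8) = 1/7;  -(1/8)·log₂(1/7) = 0.3509
  (A=1,B=1): P(A|B) = (1/8)/(1/8) = 1;  -(1/8)·log₂(1) = 0.0000
  (A=2,B=0): P(A|B) = (3/4)/(7/8) = 6/7;  -(3/4)·log₂(6/7) = 0.1668
H(A|B) = 0.3509 + 0.0000 + 0.1668
  = 0.5177 bits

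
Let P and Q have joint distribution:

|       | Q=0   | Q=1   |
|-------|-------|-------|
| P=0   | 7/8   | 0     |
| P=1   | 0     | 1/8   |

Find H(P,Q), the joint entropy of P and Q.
H(P,Q) = -Σ P(P,Q) log₂ P(P,Q), summed over the non-zero cells:
H(P,Q) = -[(7/8)·log₂(7/8) + (1/8)·log₂(1/8)]
  = 0.1686 + 0.3750
  = 0.5436 bits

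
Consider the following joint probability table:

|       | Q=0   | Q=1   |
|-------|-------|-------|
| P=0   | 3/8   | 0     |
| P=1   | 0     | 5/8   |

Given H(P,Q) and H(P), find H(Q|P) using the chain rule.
From the chain rule: H(P,Q) = H(P) + H(Q|P)
Therefore: H(Q|P) = H(P,Q) - H(P)

H(P,Q) = -[(3/8)·log₂(3/8) + (5/8)·log₂(5/8)]
  = 0.5306 + 0.4238
  = 0.9544 bits
Marginal P(P) (row sums):
  P(P=0) = 3/8 + 0 = 3/8
  P(P=1) = 0 + 5/8 = 5/8
H(P) = -[(3/8)·log₂(3/8) + (5/8)·log₂(5/8)]
  = 0.5306 + 0.4238
  = 0.9544 bits

H(Q|P) = 0.9544 - 0.9544 = 0.0000 bits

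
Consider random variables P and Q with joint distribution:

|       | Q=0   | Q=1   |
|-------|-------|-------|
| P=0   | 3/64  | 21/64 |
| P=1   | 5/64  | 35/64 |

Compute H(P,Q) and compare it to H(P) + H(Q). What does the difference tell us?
Marginal P(P) (row sums):
  P(P=0) = 3/64 + 21/64 = 3/8
  P(P=1) = 5/64 + 35/64 = 5/8
Marginal P(Q) (column sums):
  P(Q=0) = 3/64 + 5/64 = 1/8
  P(Q=1) = 21/64 + 35/64 = 7/8

H(P,Q) = -[(3/64)·log₂(3/64) + (21/64)·log₂(21/64) + (5/64)·log₂(5/64) + (35/64)·log₂(35/64)]
  = 0.2070 + 0.5275 + 0.2873 + 0.4762
  = 1.4980 bits
H(P) = -[(3/8)·log₂(3/8) + (5/8)·log₂(5/8)]
  = 0.5306 + 0.4238
  = 0.9544 bits
H(Q) = -[(1/8)·log₂(1/8) + (7/8)·log₂(7/8)]
  = 0.3750 + 0.1686
  = 0.5436 bits

H(P) + H(Q) = 0.9544 + 0.5436 = 1.4980 bits
Difference: H(P) + H(Q) - H(P,Q) = 1.4980 - 1.4980 = 0.0000 bits = I(P;Q)

The difference is the mutual information; it is 0 here, so P and Q are independent (the joint entropy equals the sum of the marginal entropies).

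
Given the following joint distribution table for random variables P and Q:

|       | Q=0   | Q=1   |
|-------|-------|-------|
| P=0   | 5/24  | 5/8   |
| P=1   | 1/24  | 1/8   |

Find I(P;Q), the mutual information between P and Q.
Marginal P(P) (row sums):
  P(P=0) = 5/24 + 5/8 = 5/6
  P(P=1) = 1/24 + 1/8 = 1/6
Marginal P(Q) (column sums):
  P(Q=0) = 5/24 + 1/24 = 1/4
  P(Q=1) = 5/8 + 1/8 = 3/4

H(P) = -[(5/6)·log₂(5/6) + (1/6)·log₂(1/6)]
  = 0.2192 + 0.4308
  = 0.6500 bits
H(Q) = -[(1/4)·log₂(1/4) + (3/4)·log₂(3/4)]
  = 0.5000 + 0.3113
  = 0.8113 bits
H(P,Q) = -[(5/24)·log₂(5/24) + (5/8)·log₂(5/8) + (1/24)·log₂(1/24) + (1/8)·log₂(1/8)]
  = 0.4715 + 0.4238 + 0.1910 + 0.3750
  = 1.4613 bits

I(P;Q) = H(P) + H(Q) - H(P,Q)
  = 0.6500 + 0.8113 - 1.4613
  = 0.0000 bits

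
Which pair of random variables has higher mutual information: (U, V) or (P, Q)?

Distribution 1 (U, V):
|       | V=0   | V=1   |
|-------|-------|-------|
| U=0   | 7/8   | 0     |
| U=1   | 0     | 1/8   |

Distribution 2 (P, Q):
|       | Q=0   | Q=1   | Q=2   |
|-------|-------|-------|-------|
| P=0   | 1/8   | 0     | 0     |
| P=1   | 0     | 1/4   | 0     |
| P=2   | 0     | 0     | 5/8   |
Distribution 1 (U, V):
Marginal P(U) (row sums):
  P(U=0) = 7/8 + 0 = 7/8
  P(U=1) = 0 + 1/8 = 1/8
Marginal P(V) (column sums):
  P(V=0) = 7/8 + 0 = 7/8
  P(V=1) = 0 + 1/8 = 1/8

H(U) = -[(7/8)·log₂(7/8) + (1/8)·log₂(1/8)]
  = 0.1686 + 0.3750
  = 0.5436 bits
H(V) = -[(7/8)·log₂(7/8) + (1/8)·log₂(1/8)]
  = 0.1686 + 0.3750
  = 0.5436 bits
H(U,V) = -[(7/8)·log₂(7/8) + (1/8)·log₂(1/8)]
  = 0.1686 + 0.3750
  = 0.5436 bits

I(U;V) = H(U) + H(V) - H(U,V)
  = 0.5436 + 0.5436 - 0.5436
  = 0.5436 bits

Distribution 2 (P, Q):
Marginal P(P) (row sums):
  P(P=0) = 1/8 + 0 + 0 = 1/8
  P(P=1) = 0 + 1/4 + 0 = 1/4
  P(P=2) = 0 + 0 + 5/8 = 5/8
Marginal P(Q) (column sums):
  P(Q=0) = 1/8 + 0 + 0 = 1/8
  P(Q=1) = 0 + 1/4 + 0 = 1/4
  P(Q=2) = 0 + 0 + 5/8 = 5/8

H(P) = -[(1/8)·log₂(1/8) + (1/4)·log₂(1/4) + (5/8)·log₂(5/8)]
  = 0.3750 + 0.5000 + 0.4238
  = 1.2988 bits
H(Q) = -[(1/8)·log₂(1/8) + (1/4)·log₂(1/4) + (5/8)·log₂(5/8)]
  = 0.3750 + 0.5000 + 0.4238
  = 1.2988 bits
H(P,Q) = -[(1/8)·log₂(1/8) + (1/4)·log₂(1/4) + (5/8)·log₂(5/8)]
  = 0.3750 + 0.5000 + 0.4238
  = 1.2988 bits

I(P;Q) = H(P) + H(Q) - H(P,Q)
  = 1.2988 + 1.2988 - 1.2988
  = 1.2988 bits

I(P;Q) = 1.2988 bits > I(U;V) = 0.5436 bits, so (P, Q) has the higher mutual information (stronger dependence).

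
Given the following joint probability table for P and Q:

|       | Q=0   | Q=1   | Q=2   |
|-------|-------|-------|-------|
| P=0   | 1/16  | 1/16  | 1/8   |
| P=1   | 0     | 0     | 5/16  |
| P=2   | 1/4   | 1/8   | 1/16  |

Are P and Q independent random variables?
Marginal P(P) (row sums):
  P(P=0) = 1/16 + 1/16 + 1/8 = 1/4
  P(P=1) = 0 + 0 + 5/16 = 5/16
  P(P=2) = 1/4 + 1/8 + 1/16 = 7/16
Marginal P(Q) (column sums):
  P(Q=0) = 1/16 + 0 + 1/4 = 5/16
  P(Q=1) = 1/16 + 0 + 1/8 = 3/16
  P(Q=2) = 1/8 + 5/16 + 1/16 = 1/2

P and Q are independent iff P(P=i,Q=j) = P(P=i)·P(Q=j) for every cell.
  P(P=0)·P(Q=0) = 1/4 × 5/16 = 5/64, but P(P=0,Q=0) = 1/16 ✗

No, P and Q are not independent. Quantitatively, I(P;Q) > 0:

H(P) = -[(1/4)·log₂(1/4) + (5/16)·log₂(5/16) + (7/16)·log₂(7/16)]
  = 0.5000 + 0.5244 + 0.5218
  = 1.5462 bits
H(Q) = -[(5/16)·log₂(5/16) + (3/16)·log₂(3/16) + (1/2)·log₂(1/2)]
  = 0.5244 + 0.4528 + 0.5000
  = 1.4772 bits
H(P,Q) = -[(1/16)·log₂(1/16) + (1/16)·log₂(1/16) + (1/8)·log₂(1/8) + (5/16)·log₂(5/16) + (1/4)·log₂(1/4) + (1/8)·log₂(1/8) + (1/16)·log₂(1/16)]
  = 0.2500 + 0.2500 + 0.3750 + 0.5244 + 0.5000 + 0.3750 + 0.2500
  = 2.5244 bits
I(P;Q) = H(P) + H(Q) - H(P,Q) = 1.5462 + 1.4772 - 2.5244 = 0.4990 bits > 0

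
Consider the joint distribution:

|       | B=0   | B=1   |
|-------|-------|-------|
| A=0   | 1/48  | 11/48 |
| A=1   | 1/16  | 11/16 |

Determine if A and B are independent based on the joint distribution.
Marginal P(A) (row sums):
  P(A=0) = 1/48 + 11/48 = 1/4
  P(A=1) = 1/16 + 11/16 = 3/4
Marginal P(B) (column sums):
  P(B=0) = 1/48 + 1/16 = 1/12
  P(B=1) = 11/48 + 11/16 = 11/12

A and B are independent iff P(A=i,B=j) = P(A=i)·P(B=j) for every cell.
  P(A=0)·P(B=0) = 1/4 × 1/12 = 1/48 = P(A=0,B=0) ✓
  P(A=0)·P(B=1) = 1/4 × 11/12 = 11/48 = P(A=0,B=1) ✓
  P(A=1)·P(B=0) = 3/4 × 1/12 = 1/16 = P(A=1,B=0) ✓
  P(A=1)·P(B=1) = 3/4 × 11/12 = 11/16 = P(A=1,B=1) ✓

Yes, A and B are independent: every cell factors, so I(A;B) = 0 bits.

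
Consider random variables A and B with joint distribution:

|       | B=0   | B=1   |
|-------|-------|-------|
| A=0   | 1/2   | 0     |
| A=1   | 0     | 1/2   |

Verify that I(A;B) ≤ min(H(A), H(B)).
Marginal P(A) (row sums):
  P(A=0) = 1/2 + 0 = 1/2
  P(A=1) = 0 + 1/2 = 1/2
Marginal P(B) (column sums):
  P(B=0) = 1/2 + 0 = 1/2
  P(B=1) = 0 + 1/2 = 1/2

H(A) = -[(1/2)·log₂(1/2) + (1/2)·log₂(1/2)]
  = 0.5000 + 0.5000
  = 1.0000 bits
H(B) = -[(1/2)·log₂(1/2) + (1/2)·log₂(1/2)]
  = 0.5000 + 0.5000
  = 1.0000 bits
H(A,B) = -[(1/2)·log₂(1/2) + (1/2)·log₂(1/2)]
  = 0.5000 + 0.5000
  = 1.0000 bits

I(A;B) = H(A) + H(B) - H(A,B)
  = 1.0000 + 1.0000 - 1.0000
  = 1.0000 bits

min(H(A), H(B)) = min(1.0000, 1.0000) = 1.0000 bits
Since 1.0000 ≤ 1.0000, the bound is satisfied ✓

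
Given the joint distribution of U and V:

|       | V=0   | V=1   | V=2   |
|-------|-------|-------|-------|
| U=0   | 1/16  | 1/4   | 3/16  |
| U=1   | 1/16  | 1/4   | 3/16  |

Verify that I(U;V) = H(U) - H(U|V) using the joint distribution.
Left side, from I(U;V) = H(U) + H(V) - H(U,V):
Marginal P(U) (row sums):
  P(U=0) = 1/16 + 1/4 + 3/16 = 1/2
  P(U=1) = 1/16 + 1/4 + 3/16 = 1/2
Marginal P(V) (column sums):
  P(V=0) = 1/16 + 1/16 = 1/8
  P(V=1) = 1/4 + 1/4 = 1/2
  P(V=2) = 3/16 + 3/16 = 3/8

H(U) = -[(1/2)·log₂(1/2) + (1/2)·log₂(1/2)]
  = 0.5000 + 0.5000
  = 1.0000 bits
H(V) = -[(1/8)·log₂(1/8) + (1/2)·log₂(1/2) + (3/8)·log₂(3/8)]
  = 0.3750 + 0.5000 + 0.5306
  = 1.4056 bits
H(U,V) = -[(1/16)·log₂(1/16) + (1/4)·log₂(1/4) + (3/16)·log₂(3/16) + (1/16)·log₂(1/16) + (1/4)·log₂(1/4) + (3/16)·log₂(3/16)]
  = 0.2500 + 0.5000 + 0.4528 + 0.2500 + 0.5000 + 0.4528
  = 2.4056 bits

I(U;V) = H(U) + H(V) - H(U,V)
  = 1.0000 + 1.4056 - 2.4056
  = 0.0000 bits

Right side, with H(U|V) computed directly from the conditional probabilities:
H(U|V) = -Σ P(U,V)·log₂ P(U|V), where P(U|V) = P(U,V) / P(V)
  (U=0,V=0): P(U|V) = (1/16)/(1/8) = 1/2;  -(1/16)·log₂(1/2) = 0.0625
  (U=0,V=1): P(U|V) = (1/4)/(1/2) = 1/2;  -(1/4)·log₂(1/2) = 0.2500
  (U=0,V=2): P(U|V) = (3/16)/(3/8) = 1/2;  -(3/16)·log₂(1/2) = 0.1875
  (U=1,V=0): P(U|V) = (1/16)/(1/8) = 1/2;  -(1/16)·log₂(1/2) = 0.0625
  (U=1,V=1): P(U|V) = (1/4)/(1/2) = 1/2;  -(1/4)·log₂(1/2) = 0.2500
  (U=1,V=2): P(U|V) = (3/16)/(3/8) = 1/2;  -(3/16)·log₂(1/2) = 0.1875
H(U|V) = 0.0625 + 0.2500 + 0.1875 + 0.0625 + 0.2500 + 0.1875
  = 1.0000 bits
H(U) - H(U|V) = 1.0000 - 1.0000 = 0.0000 bits

Both sides equal 0.0000 bits, so I(U;V) = H(U) - H(U|V) ✓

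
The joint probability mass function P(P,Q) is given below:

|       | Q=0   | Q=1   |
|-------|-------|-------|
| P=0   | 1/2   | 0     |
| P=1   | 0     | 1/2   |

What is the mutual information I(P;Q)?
Marginal P(P) (row sums):
  P(P=0) = 1/2 + 0 = 1/2
  P(P=1) = 0 + 1/2 = 1/2
Marginal P(Q) (column sums):
  P(Q=0) = 1/2 + 0 = 1/2
  P(Q=1) = 0 + 1/2 = 1/2

H(P) = -[(1/2)·log₂(1/2) + (1/2)·log₂(1/2)]
  = 0.5000 + 0.5000
  = 1.0000 bits
H(Q) = -[(1/2)·log₂(1/2) + (1/2)·log₂(1/2)]
  = 0.5000 + 0.5000
  = 1.0000 bits
H(P,Q) = -[(1/2)·log₂(1/2) + (1/2)·log₂(1/2)]
  = 0.5000 + 0.5000
  = 1.0000 bits

I(P;Q) = H(P) + H(Q) - H(P,Q)
  = 1.0000 + 1.0000 - 1.0000
  = 1.0000 bits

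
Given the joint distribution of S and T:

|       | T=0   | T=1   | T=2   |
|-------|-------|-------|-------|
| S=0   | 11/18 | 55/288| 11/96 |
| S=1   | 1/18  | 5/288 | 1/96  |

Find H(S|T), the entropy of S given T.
Marginal P(T) (column sums):
  P(T=0) = 11/18 + 1/18 = 2/3
  P(T=1) = 55/288 + 5/288 = 5/24
  P(T=2) = 11/96 + 1/96 = 1/8

H(S|T) = -Σ P(S,T)·log₂ P(S|T), where P(S|T) = P(S,T) / P(T)
  (S=0,T=0): P(S|T) = (11/18)/(2/3) = 11/12;  -(11/18)·log₂(11/12) = 0.0767
  (S=0,T=1): P(S|T) = (55/288)/(5/24) = 11/12;  -(55/288)·log₂(11/12) = 0.0240
  (S=0,T=2): P(S|T) = (11/96)/(1/8) = 11/12;  -(11/96)·log₂(11/12) = 0.0144
  (S=1,T=0): P(S|T) = (1/18)/(2/3) = 1/12;  -(1/18)·log₂(1/12) = 0.1992
  (S=1,T=1): P(S|T) = (5/288)/(5/24) = 1/12;  -(5/288)·log₂(1/12) = 0.0622
  (S=1,T=2): P(S|T) = (1/96)/(1/8) = 1/12;  -(1/96)·log₂(1/12) = 0.0373
H(S|T) = 0.0767 + 0.0240 + 0.0144 + 0.1992 + 0.0622 + 0.0373
  = 0.4138 bits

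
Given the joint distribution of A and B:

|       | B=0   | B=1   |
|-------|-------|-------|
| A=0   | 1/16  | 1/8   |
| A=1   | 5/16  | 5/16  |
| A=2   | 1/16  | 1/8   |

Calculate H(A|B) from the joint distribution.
Marginal P(B) (column sums):
  P(B=0) = 1/16 + 5/16 + 1/16 = 7/16
  P(B=1) = 1/8 + 5/16 + 1/8 = 9/16

H(A|B) = -Σ P(A,B)·log₂ P(A|B), where P(A|B) = P(A,B) / P(B)
  (A=0,B=0): P(A|B) = (1/16)/(7/16) = 1/7;  -(1/16)·log₂(1/7) = 0.1755
  (A=0,B=1): P(A|B) = (1/8)/(9/16) = 2/9;  -(1/8)·log₂(2/9) = 0.2712
  (A=1,B=0): P(A|B) = (5/16)/(7/16) = 5/7;  -(5/16)·log₂(5/7) = 0.1517
  (A=1,B=1): P(A|B) = (5/16)/(9/16) = 5/9;  -(5/16)·log₂(5/9) = 0.2650
  (A=2,B=0): P(A|B) = (1/16)/(7/16) = 1/7;  -(1/16)·log₂(1/7) = 0.1755
  (A=2,B=1): P(A|B) = (1/8)/(9/16) = 2/9;  -(1/8)·log₂(2/9) = 0.2712
H(A|B) = 0.1755 + 0.2712 + 0.1517 + 0.2650 + 0.1755 + 0.2712
  = 1.3101 bits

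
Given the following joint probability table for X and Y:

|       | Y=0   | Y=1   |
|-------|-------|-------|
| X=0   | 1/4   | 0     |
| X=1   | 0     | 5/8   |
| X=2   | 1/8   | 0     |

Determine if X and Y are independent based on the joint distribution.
Marginal P(X) (row sums):
  P(X=0) = 1/4 + 0 = 1/4
  P(X=1) = 0 + 5/8 = 5/8
  P(X=2) = 1/8 + 0 = 1/8
Marginal P(Y) (column sums):
  P(Y=0) = 1/4 + 0 + 1/8 = 3/8
  P(Y=1) = 0 + 5/8 + 0 = 5/8

X and Y are independent iff P(X=i,Y=j) = P(X=i)·P(Y=j) for every cell.
  P(X=0)·P(Y=0) = 1/4 × 3/8 = 3/32, but P(X=0,Y=0) = 1/4 ✗

No, X and Y are not independent. Quantitatively, I(X;Y) > 0:

H(X) = -[(1/4)·log₂(1/4) + (5/8)·log₂(5/8) + (1/8)·log₂(1/8)]
  = 0.5000 + 0.4238 + 0.3750
  = 1.2988 bits
H(Y) = -[(3/8)·log₂(3/8) + (5/8)·log₂(5/8)]
  = 0.5306 + 0.4238
  = 0.9544 bits
H(X,Y) = -[(1/4)·log₂(1/4) + (5/8)·log₂(5/8) + (1/8)·log₂(1/8)]
  = 0.5000 + 0.4238 + 0.3750
  = 1.2988 bits
I(X;Y) = H(X) + H(Y) - H(X,Y) = 1.2988 + 0.9544 - 1.2988 = 0.9544 bits > 0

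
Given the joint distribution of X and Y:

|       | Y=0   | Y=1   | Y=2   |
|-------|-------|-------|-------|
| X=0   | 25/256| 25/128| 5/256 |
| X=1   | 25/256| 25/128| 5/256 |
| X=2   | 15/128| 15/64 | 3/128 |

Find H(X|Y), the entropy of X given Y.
Marginal P(Y) (column sums):
  P(Y=0) = 25/256 + 25/256 + 15/128 = 5/16
  P(Y=1) = 25/128 + 25/128 + 15/64 = 5/8
  P(Y=2) = 5/256 + 5/256 + 3/128 = 1/16

H(X|Y) = -Σ P(X,Y)·log₂ P(X|Y), where P(X|Y) = P(X,Y) / P(Y)
  (X=0,Y=0): P(X|Y) = (25/256)/(5/16) = 5/16;  -(25/256)·log₂(5/16) = 0.1639
  (X=0,Y=1): P(X|Y) = (25/128)/(5/8) = 5/16;  -(25/128)·log₂(5/16) = 0.3277
  (X=0,Y=2): P(X|Y) = (5/256)/(1/16) = 5/16;  -(5/256)·log₂(5/16) = 0.0328
  (X=1,Y=0): P(X|Y) = (25/256)/(5/16) = 5/16;  -(25/256)·log₂(5/16) = 0.1639
  (X=1,Y=1): P(X|Y) = (25/128)/(5/8) = 5/16;  -(25/128)·log₂(5/16) = 0.3277
  (X=1,Y=2): P(X|Y) = (5/256)/(1/16) = 5/16;  -(5/256)·log₂(5/16) = 0.0328
  (X=2,Y=0): P(X|Y) = (15/128)/(5/16) = 3/8;  -(15/128)·log₂(3/8) = 0.1658
  (X=2,Y=1): P(X|Y) = (15/64)/(5/8) = 3/8;  -(15/64)·log₂(3/8) = 0.3316
  (X=2,Y=2): P(X|Y) = (3/128)/(1/16) = 3/8;  -(3/128)·log₂(3/8) = 0.0332
H(X|Y) = 0.1639 + 0.3277 + 0.0328 + 0.1639 + 0.3277 + 0.0328 + 0.1658 + 0.3316 + 0.0332
  = 1.5794 bits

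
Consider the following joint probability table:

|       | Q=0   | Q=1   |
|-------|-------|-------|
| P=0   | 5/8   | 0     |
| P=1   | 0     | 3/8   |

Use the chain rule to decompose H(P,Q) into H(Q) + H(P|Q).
By the chain rule: H(P,Q) = H(Q) + H(P|Q)

Marginal P(Q) (column sums):
  P(Q=0) = 5/8 + 0 = 5/8
  P(Q=1) = 0 + 3/8 = 3/8
H(Q) = -[(5/8)·log₂(5/8) + (3/8)·log₂(3/8)]
  = 0.4238 + 0.5306
  = 0.9544 bits
H(P|Q) = -Σ P(P,Q)·log₂ P(P|Q), where P(P|Q) = P(P,Q) / P(Q)
  (cells with P(P,Q) = 0 contribute 0)
  (P=0,Q=0): P(P|Q) = (5/8)/(5/8) = 1;  -(5/8)·log₂(1) = 0.0000
  (P=1,Q=1): P(P|Q) = (3/8)/(3/8) = 1;  -(3/8)·log₂(1) = 0.0000
H(P|Q) = 0.0000 + 0.0000
  = 0.0000 bits

H(P,Q) = H(Q) + H(P|Q) = 0.9544 + 0.0000 = 0.9544 bits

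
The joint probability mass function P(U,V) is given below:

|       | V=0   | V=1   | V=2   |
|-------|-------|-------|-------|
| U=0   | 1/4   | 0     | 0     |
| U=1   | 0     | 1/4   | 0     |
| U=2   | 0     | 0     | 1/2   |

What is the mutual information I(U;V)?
Marginal P(U) (row sums):
  P(U=0) = 1/4 + 0 + 0 = 1/4
  P(U=1) = 0 + 1/4 + 0 = 1/4
  P(U=2) = 0 + 0 + 1/2 = 1/2
Marginal P(V) (column sums):
  P(V=0) = 1/4 + 0 + 0 = 1/4
  P(V=1) = 0 + 1/4 + 0 = 1/4
  P(V=2) = 0 + 0 + 1/2 = 1/2

H(U) = -[(1/4)·log₂(1/4) + (1/4)·log₂(1/4) + (1/2)·log₂(1/2)]
  = 0.5000 + 0.5000 + 0.5000
  = 1.5000 bits
H(V) = -[(1/4)·log₂(1/4) + (1/4)·log₂(1/4) + (1/2)·log₂(1/2)]
  = 0.5000 + 0.5000 + 0.5000
  = 1.5000 bits
H(U,V) = -[(1/4)·log₂(1/4) + (1/4)·log₂(1/4) + (1/2)·log₂(1/2)]
  = 0.5000 + 0.5000 + 0.5000
  = 1.5000 bits

I(U;V) = H(U) + H(V) - H(U,V)
  = 1.5000 + 1.5000 - 1.5000
  = 1.5000 bits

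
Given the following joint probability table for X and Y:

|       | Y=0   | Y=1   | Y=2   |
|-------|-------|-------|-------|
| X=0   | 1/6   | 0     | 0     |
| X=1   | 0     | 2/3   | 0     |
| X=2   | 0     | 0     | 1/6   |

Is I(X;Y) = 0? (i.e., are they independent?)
Marginal P(X) (row sums):
  P(X=0) = 1/6 + 0 + 0 = 1/6
  P(X=1) = 0 + 2/3 + 0 = 2/3
  P(X=2) = 0 + 0 + 1/6 = 1/6
Marginal P(Y) (column sums):
  P(Y=0) = 1/6 + 0 + 0 = 1/6
  P(Y=1) = 0 + 2/3 + 0 = 2/3
  P(Y=2) = 0 + 0 + 1/6 = 1/6

X and Y are independent iff P(X=i,Y=j) = P(X=i)·P(Y=j) for every cell.
  P(X=0)·P(Y=0) = 1/6 × 1/6 = 1/36, but P(X=0,Y=0) = 1/6 ✗

No, X and Y are not independent. Quantitatively, I(X;Y) > 0:

H(X) = -[(1/6)·log₂(1/6) + (2/3)·log₂(2/3) + (1/6)·log₂(1/6)]
  = 0.4308 + 0.3900 + 0.4308
  = 1.2516 bits
H(Y) = -[(1/6)·log₂(1/6) + (2/3)·log₂(2/3) + (1/6)·log₂(1/6)]
  = 0.4308 + 0.3900 + 0.4308
  = 1.2516 bits
H(X,Y) = -[(1/6)·log₂(1/6) + (2/3)·log₂(2/3) + (1/6)·log₂(1/6)]
  = 0.4308 + 0.3900 + 0.4308
  = 1.2516 bits
I(X;Y) = H(X) + H(Y) - H(X,Y) = 1.2516 + 1.2516 - 1.2516 = 1.2516 bits > 0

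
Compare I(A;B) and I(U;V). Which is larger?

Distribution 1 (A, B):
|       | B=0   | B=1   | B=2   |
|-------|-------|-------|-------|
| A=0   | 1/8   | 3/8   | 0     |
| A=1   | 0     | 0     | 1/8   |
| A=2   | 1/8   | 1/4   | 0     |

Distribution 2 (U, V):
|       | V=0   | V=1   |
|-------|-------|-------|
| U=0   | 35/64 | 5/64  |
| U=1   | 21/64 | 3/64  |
Distribution 1 (A, B):
Marginal P(A) (row sums):
  P(A=0) = 1/8 + 3/8 + 0 = 1/2
  P(A=1) = 0 + 0 + 1/8 = 1/8
  P(A=2) = 1/8 + 1/4 + 0 = 3/8
Marginal P(B) (column sums):
  P(B=0) = 1/8 + 0 + 1/8 = 1/4
  P(B=1) = 3/8 + 0 + 1/4 = 5/8
  P(B=2) = 0 + 1/8 + 0 = 1/8

H(A) = -[(1/2)·log₂(1/2) + (1/8)·log₂(1/8) + (3/8)·log₂(3/8)]
  = 0.5000 + 0.3750 + 0.5306
  = 1.4056 bits
H(B) = -[(1/4)·log₂(1/4) + (5/8)·log₂(5/8) + (1/8)·log₂(1/8)]
  = 0.5000 + 0.4238 + 0.3750
  = 1.2988 bits
H(A,B) = -[(1/8)·log₂(1/8) + (3/8)·log₂(3/8) + (1/8)·log₂(1/8) + (1/8)·log₂(1/8) + (1/4)·log₂(1/4)]
  = 0.3750 + 0.5306 + 0.3750 + 0.3750 + 0.5000
  = 2.1556 bits

I(A;B) = H(A) + H(B) - H(A,B)
  = 1.4056 + 1.2988 - 2.1556
  = 0.5488 bits

Distribution 2 (U, V):
Marginal P(U) (row sums):
  P(U=0) = 35/64 + 5/64 = 5/8
  P(U=1) = 21/64 + 3/64 = 3/8
Marginal P(V) (column sums):
  P(V=0) = 35/64 + 21/64 = 7/8
  P(V=1) = 5/64 + 3/64 = 1/8

H(U) = -[(5/8)·log₂(5/8) + (3/8)·log₂(3/8)]
  = 0.4238 + 0.5306
  = 0.9544 bits
H(V) = -[(7/8)·log₂(7/8) + (1/8)·log₂(1/8)]
  = 0.1686 + 0.3750
  = 0.5436 bits
H(U,V) = -[(35/64)·log₂(35/64) + (5/64)·log₂(5/64) + (21/64)·log₂(21/64) + (3/64)·log₂(3/64)]
  = 0.4762 + 0.2873 + 0.5275 + 0.2070
  = 1.4980 bits

I(U;V) = H(U) + H(V) - H(U,V)
  = 0.9544 + 0.5436 - 1.4980
  = 0.0000 bits

I(A;B) = 0.5488 bits > I(U;V) = 0.0000 bits, so (A, B) has the higher mutual information (stronger dependence).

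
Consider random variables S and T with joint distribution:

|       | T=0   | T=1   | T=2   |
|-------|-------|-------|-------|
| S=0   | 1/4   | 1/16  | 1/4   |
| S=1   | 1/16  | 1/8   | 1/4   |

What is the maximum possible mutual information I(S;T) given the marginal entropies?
The upper bound on mutual information is I(S;T) ≤ min(H(S), H(T)).

Marginal P(S) (row sums):
  P(S=0) = 1/4 + 1/16 + 1/4 = 9/16
  P(S=1) = 1/16 + 1/8 + 1/4 = 7/16
Marginal P(T) (column sums):
  P(T=0) = 1/4 + 1/16 = 5/16
  P(T=1) = 1/16 + 1/8 = 3/16
  P(T=2) = 1/4 + 1/4 = 1/2

H(S) = -[(9/16)·log₂(9/16) + (7/16)·log₂(7/16)]
  = 0.4669 + 0.5218
  = 0.9887 bits
H(T) = -[(5/16)·log₂(5/16) + (3/16)·log₂(3/16) + (1/2)·log₂(1/2)]
  = 0.5244 + 0.4528 + 0.5000
  = 1.4772 bits

Maximum possible I(S;T) = min(0.9887, 1.4772) = 0.9887 bits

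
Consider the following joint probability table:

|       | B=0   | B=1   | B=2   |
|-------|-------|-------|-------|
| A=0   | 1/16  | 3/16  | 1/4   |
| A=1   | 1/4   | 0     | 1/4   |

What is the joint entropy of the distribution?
H(A,B) = -Σ P(A,B) log₂ P(A,B), summed over the non-zero cells:
H(A,B) = -[(1/16)·log₂(1/16) + (3/16)·log₂(3/16) + (1/4)·log₂(1/4) + (1/4)·log₂(1/4) + (1/4)·log₂(1/4)]
  = 0.2500 + 0.4528 + 0.5000 + 0.5000 + 0.5000
  = 2.2028 bits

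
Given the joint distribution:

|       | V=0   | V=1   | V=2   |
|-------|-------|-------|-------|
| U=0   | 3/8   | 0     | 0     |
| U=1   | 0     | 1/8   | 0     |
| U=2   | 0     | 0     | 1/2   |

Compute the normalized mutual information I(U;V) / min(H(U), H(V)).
Marginal P(U) (row sums):
  P(U=0) = 3/8 + 0 + 0 = 3/8
  P(U=1) = 0 + 1/8 + 0 = 1/8
  P(U=2) = 0 + 0 + 1/2 = 1/2
Marginal P(V) (column sums):
  P(V=0) = 3/8 + 0 + 0 = 3/8
  P(V=1) = 0 + 1/8 + 0 = 1/8
  P(V=2) = 0 + 0 + 1/2 = 1/2

H(U) = -[(3/8)·log₂(3/8) + (1/8)·log₂(1/8) + (1/2)·log₂(1/2)]
  = 0.5306 + 0.3750 + 0.5000
  = 1.4056 bits
H(V) = -[(3/8)·log₂(3/8) + (1/8)·log₂(1/8) + (1/2)·log₂(1/2)]
  = 0.5306 + 0.3750 + 0.5000
  = 1.4056 bits
H(U,V) = -[(3/8)·log₂(3/8) + (1/8)·log₂(1/8) + (1/2)·log₂(1/2)]
  = 0.5306 + 0.3750 + 0.5000
  = 1.4056 bits

I(U;V) = H(U) + H(V) - H(U,V)
  = 1.4056 + 1.4056 - 1.4056
  = 1.4056 bits

min(H(U), H(V)) = min(1.4056, 1.4056) = 1.4056 bits
Normalized MI = 1.4056 / 1.4056 = 1.0000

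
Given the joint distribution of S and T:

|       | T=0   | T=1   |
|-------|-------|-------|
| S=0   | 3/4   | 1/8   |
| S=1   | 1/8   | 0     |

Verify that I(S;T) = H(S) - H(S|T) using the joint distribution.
Left side, from I(S;T) = H(S) + H(T) - H(S,T):
Marginal P(S) (row sums):
  P(S=0) = 3/4 + 1/8 = 7/8
  P(S=1) = 1/8 + 0 = 1/8
Marginal P(T) (column sums):
  P(T=0) = 3/4 + 1/8 = 7/8
  P(T=1) = 1/8 + 0 = 1/8

H(S) = -[(7/8)·log₂(7/8) + (1/8)·log₂(1/8)]
  = 0.1686 + 0.3750
  = 0.5436 bits
H(T) = -[(7/8)·log₂(7/8) + (1/8)·log₂(1/8)]
  = 0.1686 + 0.3750
  = 0.5436 bits
H(S,T) = -[(3/4)·log₂(3/4) + (1/8)·log₂(1/8) + (1/8)·log₂(1/8)]
  = 0.3113 + 0.3750 + 0.3750
  = 1.0613 bits

I(S;T) = H(S) + H(T) - H(S,T)
  = 0.5436 + 0.5436 - 1.0613
  = 0.0259 bits

Right side, with H(S|T) computed directly from the conditional probabilities:
H(S|T) = -Σ P(S,T)·log₂ P(S|T), where P(S|T) = P(S,T) / P(T)
  (cells with P(S,T) = 0 contribute 0)
  (S=0,T=0): P(S|T) = (3/4)/(7/8) = 6/7;  -(3/4)·log₂(6/7) = 0.1668
  (S=0,T=1): P(S|T) = (1/8)/(1/8) = 1;  -(1/8)·log₂(1) = 0.0000
  (S=1,T=0): P(S|T) = (1/8)/(7/8) = 1/7;  -(1/8)·log₂(1/7) = 0.3509
H(S|T) = 0.1668 + 0.0000 + 0.3509
  = 0.5177 bits
H(S) - H(S|T) = 0.5436 - 0.5177 = 0.0259 bits

Both sides equal 0.0259 bits, so I(S;T) = H(S) - H(S|T) ✓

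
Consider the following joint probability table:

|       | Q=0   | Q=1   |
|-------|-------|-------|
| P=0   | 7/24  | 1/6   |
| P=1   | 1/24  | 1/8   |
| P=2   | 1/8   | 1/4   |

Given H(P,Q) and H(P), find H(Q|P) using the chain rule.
From the chain rule: H(P,Q) = H(P) + H(Q|P)
Therefore: H(Q|P) = H(P,Q) - H(P)

H(P,Q) = -[(7/24)·log₂(7/24) + (1/6)·log₂(1/6) + (1/24)·log₂(1/24) + (1/8)·log₂(1/8) + (1/8)·log₂(1/8) + (1/4)·log₂(1/4)]
  = 0.5185 + 0.4308 + 0.1910 + 0.3750 + 0.3750 + 0.5000
  = 2.3903 bits
Marginal P(P) (row sums):
  P(P=0) = 7/24 + 1/6 = 11/24
  P(P=1) = 1/24 + 1/8 = 1/6
  P(P=2) = 1/8 + 1/4 = 3/8
H(P) = -[(11/24)·log₂(11/24) + (1/6)·log₂(1/6) + (3/8)·log₂(3/8)]
  = 0.5159 + 0.4308 + 0.5306
  = 1.4773 bits

H(Q|P) = 2.3903 - 1.4773 = 0.9130 bits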